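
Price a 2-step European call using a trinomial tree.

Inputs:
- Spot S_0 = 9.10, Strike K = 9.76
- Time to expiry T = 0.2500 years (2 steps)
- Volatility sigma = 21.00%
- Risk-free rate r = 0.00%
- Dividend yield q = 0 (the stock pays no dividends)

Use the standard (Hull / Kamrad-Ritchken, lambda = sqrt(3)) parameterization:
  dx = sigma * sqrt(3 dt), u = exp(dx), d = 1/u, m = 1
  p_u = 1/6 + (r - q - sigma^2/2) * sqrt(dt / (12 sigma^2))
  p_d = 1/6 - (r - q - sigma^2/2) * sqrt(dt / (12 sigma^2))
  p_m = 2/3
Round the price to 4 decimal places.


Answer: Price = V(0,0) = 0.1713

Derivation:
dt = T/N = 0.125000; dx = sigma*sqrt(3*dt) = 0.128598
u = exp(dx) = 1.137233; d = 1/u = 0.879327
p_u = 0.155950, p_m = 0.666667, p_d = 0.177383
Discount per step: exp(-r*dt) = 1.000000
Stock lattice S(k, j) with j the centered position index:
  k=0: S(0,+0) = 9.1000
  k=1: S(1,-1) = 8.0019; S(1,+0) = 9.1000; S(1,+1) = 10.3488
  k=2: S(2,-2) = 7.0363; S(2,-1) = 8.0019; S(2,+0) = 9.1000; S(2,+1) = 10.3488; S(2,+2) = 11.7690
Terminal payoffs V(N, j) = max(S_T - K, 0):
  V(2,-2) = 0.000000; V(2,-1) = 0.000000; V(2,+0) = 0.000000; V(2,+1) = 0.588821; V(2,+2) = 2.009022
Backward induction: V(k, j) = exp(-r*dt) * [p_u * V(k+1, j+1) + p_m * V(k+1, j) + p_d * V(k+1, j-1)]
  V(1,-1) = exp(-r*dt) * [p_u*0.000000 + p_m*0.000000 + p_d*0.000000] = 0.000000
  V(1,+0) = exp(-r*dt) * [p_u*0.588821 + p_m*0.000000 + p_d*0.000000] = 0.091827
  V(1,+1) = exp(-r*dt) * [p_u*2.009022 + p_m*0.588821 + p_d*0.000000] = 0.705855
  V(0,+0) = exp(-r*dt) * [p_u*0.705855 + p_m*0.091827 + p_d*0.000000] = 0.171296


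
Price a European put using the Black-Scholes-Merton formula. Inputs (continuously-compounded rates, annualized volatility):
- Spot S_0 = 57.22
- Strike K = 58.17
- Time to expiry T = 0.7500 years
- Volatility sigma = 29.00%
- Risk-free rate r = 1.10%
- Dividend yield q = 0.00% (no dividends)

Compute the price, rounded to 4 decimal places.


d1 = (ln(S/K) + (r - q + 0.5*sigma^2) * T) / (sigma * sqrt(T)) = 0.09285875
d2 = d1 - sigma * sqrt(T) = -0.15828862
exp(-rT) = 0.99178394; exp(-qT) = 1.00000000
P = K * exp(-rT) * N(-d2) - S_0 * exp(-qT) * N(-d1)
N(-d1) = 0.46300789; N(-d2) = 0.56288531
P = 58.1700 * 0.99178394 * 0.56288531 - 57.2200 * 1.00000000 * 0.46300789 = 5.9807

Answer: Price = 5.9807


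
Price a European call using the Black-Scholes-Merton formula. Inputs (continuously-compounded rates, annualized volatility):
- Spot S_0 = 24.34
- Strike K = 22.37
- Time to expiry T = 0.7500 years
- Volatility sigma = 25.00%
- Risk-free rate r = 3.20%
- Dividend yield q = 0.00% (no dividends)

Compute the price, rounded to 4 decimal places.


Answer: Price = 3.4838

Derivation:
d1 = (ln(S/K) + (r - q + 0.5*sigma^2) * T) / (sigma * sqrt(T)) = 0.60893277
d2 = d1 - sigma * sqrt(T) = 0.39242642
exp(-rT) = 0.97628571; exp(-qT) = 1.00000000
C = S_0 * exp(-qT) * N(d1) - K * exp(-rT) * N(d2)
N(d1) = 0.72871550; N(d2) = 0.65262842
C = 24.3400 * 1.00000000 * 0.72871550 - 22.3700 * 0.97628571 * 0.65262842 = 3.4838


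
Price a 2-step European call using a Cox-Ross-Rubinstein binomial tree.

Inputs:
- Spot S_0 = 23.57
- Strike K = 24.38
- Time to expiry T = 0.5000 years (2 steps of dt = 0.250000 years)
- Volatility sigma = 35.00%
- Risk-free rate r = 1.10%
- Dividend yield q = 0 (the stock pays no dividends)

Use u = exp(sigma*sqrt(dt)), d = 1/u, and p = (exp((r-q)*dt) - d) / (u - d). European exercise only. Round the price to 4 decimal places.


Answer: Price = V(0,0) = 1.9431

Derivation:
dt = T/N = 0.250000
u = exp(sigma*sqrt(dt)) = 1.191246; d = 1/u = 0.839457
p = (exp((r-q)*dt) - d) / (u - d) = 0.464189
Discount per step: exp(-r*dt) = 0.997254
Stock lattice S(k, i) with i counting down-moves:
  k=0: S(0,0) = 23.5700
  k=1: S(1,0) = 28.0777; S(1,1) = 19.7860
  k=2: S(2,0) = 33.4474; S(2,1) = 23.5700; S(2,2) = 16.6095
Terminal payoffs V(N, i) = max(S_T - K, 0):
  V(2,0) = 9.067422; V(2,1) = 0.000000; V(2,2) = 0.000000
Backward induction: V(k, i) = exp(-r*dt) * [p * V(k+1, i) + (1-p) * V(k+1, i+1)].
  V(1,0) = exp(-r*dt) * [p*9.067422 + (1-p)*0.000000] = 4.197441
  V(1,1) = exp(-r*dt) * [p*0.000000 + (1-p)*0.000000] = 0.000000
  V(0,0) = exp(-r*dt) * [p*4.197441 + (1-p)*0.000000] = 1.943056


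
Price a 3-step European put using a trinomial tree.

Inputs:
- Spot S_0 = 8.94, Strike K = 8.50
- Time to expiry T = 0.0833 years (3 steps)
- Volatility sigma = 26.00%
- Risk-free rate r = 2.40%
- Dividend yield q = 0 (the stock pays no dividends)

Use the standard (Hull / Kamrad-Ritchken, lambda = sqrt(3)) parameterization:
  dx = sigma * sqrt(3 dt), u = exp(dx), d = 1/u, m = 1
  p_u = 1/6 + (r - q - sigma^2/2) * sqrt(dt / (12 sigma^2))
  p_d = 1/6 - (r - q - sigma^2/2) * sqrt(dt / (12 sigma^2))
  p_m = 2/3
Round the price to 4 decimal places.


Answer: Price = V(0,0) = 0.1013

Derivation:
dt = T/N = 0.027767; dx = sigma*sqrt(3*dt) = 0.075041
u = exp(dx) = 1.077928; d = 1/u = 0.927706
p_u = 0.164854, p_m = 0.666667, p_d = 0.168480
Discount per step: exp(-r*dt) = 0.999334
Stock lattice S(k, j) with j the centered position index:
  k=0: S(0,+0) = 8.9400
  k=1: S(1,-1) = 8.2937; S(1,+0) = 8.9400; S(1,+1) = 9.6367
  k=2: S(2,-2) = 7.6941; S(2,-1) = 8.2937; S(2,+0) = 8.9400; S(2,+1) = 9.6367; S(2,+2) = 10.3876
  k=3: S(3,-3) = 7.1379; S(3,-2) = 7.6941; S(3,-1) = 8.2937; S(3,+0) = 8.9400; S(3,+1) = 9.6367; S(3,+2) = 10.3876; S(3,+3) = 11.1971
Terminal payoffs V(N, j) = max(K - S_T, 0):
  V(3,-3) = 1.362133; V(3,-2) = 0.805894; V(3,-1) = 0.206309; V(3,+0) = 0.000000; V(3,+1) = 0.000000; V(3,+2) = 0.000000; V(3,+3) = 0.000000
Backward induction: V(k, j) = exp(-r*dt) * [p_u * V(k+1, j+1) + p_m * V(k+1, j) + p_d * V(k+1, j-1)]
  V(2,-2) = exp(-r*dt) * [p_u*0.206309 + p_m*0.805894 + p_d*1.362133] = 0.800232
  V(2,-1) = exp(-r*dt) * [p_u*0.000000 + p_m*0.206309 + p_d*0.805894] = 0.273134
  V(2,+0) = exp(-r*dt) * [p_u*0.000000 + p_m*0.000000 + p_d*0.206309] = 0.034736
  V(2,+1) = exp(-r*dt) * [p_u*0.000000 + p_m*0.000000 + p_d*0.000000] = 0.000000
  V(2,+2) = exp(-r*dt) * [p_u*0.000000 + p_m*0.000000 + p_d*0.000000] = 0.000000
  V(1,-1) = exp(-r*dt) * [p_u*0.034736 + p_m*0.273134 + p_d*0.800232] = 0.322424
  V(1,+0) = exp(-r*dt) * [p_u*0.000000 + p_m*0.034736 + p_d*0.273134] = 0.069129
  V(1,+1) = exp(-r*dt) * [p_u*0.000000 + p_m*0.000000 + p_d*0.034736] = 0.005848
  V(0,+0) = exp(-r*dt) * [p_u*0.005848 + p_m*0.069129 + p_d*0.322424] = 0.101304


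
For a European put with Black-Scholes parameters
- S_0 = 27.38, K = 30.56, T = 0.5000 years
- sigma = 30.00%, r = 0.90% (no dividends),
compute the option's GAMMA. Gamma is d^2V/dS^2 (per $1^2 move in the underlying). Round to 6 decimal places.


d1 = -0.3906960337; d2 = -0.6028280680
phi(d1) = 0.3696272445; exp(-qT) = 1.0000000000; exp(-rT) = 0.9955101098
Gamma = exp(-qT) * phi(d1) / (S * sigma * sqrt(T)) = 1.0000000000 * 0.3696272445 / (27.3800 * 0.3000 * 0.7071067812) = 0.063639

Answer: Gamma = 0.063639


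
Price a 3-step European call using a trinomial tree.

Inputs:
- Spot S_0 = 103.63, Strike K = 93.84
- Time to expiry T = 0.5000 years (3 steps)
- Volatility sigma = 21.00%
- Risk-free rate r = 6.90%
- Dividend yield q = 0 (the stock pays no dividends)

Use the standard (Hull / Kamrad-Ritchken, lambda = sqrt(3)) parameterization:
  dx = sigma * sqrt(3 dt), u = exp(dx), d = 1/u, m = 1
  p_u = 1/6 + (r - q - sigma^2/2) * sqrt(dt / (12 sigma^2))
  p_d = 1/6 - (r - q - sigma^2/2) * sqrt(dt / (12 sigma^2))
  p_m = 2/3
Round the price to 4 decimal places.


Answer: Price = V(0,0) = 14.5415

Derivation:
dt = T/N = 0.166667; dx = sigma*sqrt(3*dt) = 0.148492
u = exp(dx) = 1.160084; d = 1/u = 0.862007
p_u = 0.193015, p_m = 0.666667, p_d = 0.140319
Discount per step: exp(-r*dt) = 0.988566
Stock lattice S(k, j) with j the centered position index:
  k=0: S(0,+0) = 103.6300
  k=1: S(1,-1) = 89.3297; S(1,+0) = 103.6300; S(1,+1) = 120.2195
  k=2: S(2,-2) = 77.0028; S(2,-1) = 89.3297; S(2,+0) = 103.6300; S(2,+1) = 120.2195; S(2,+2) = 139.4647
  k=3: S(3,-3) = 66.3769; S(3,-2) = 77.0028; S(3,-1) = 89.3297; S(3,+0) = 103.6300; S(3,+1) = 120.2195; S(3,+2) = 139.4647; S(3,+3) = 161.7908
Terminal payoffs V(N, j) = max(S_T - K, 0):
  V(3,-3) = 0.000000; V(3,-2) = 0.000000; V(3,-1) = 0.000000; V(3,+0) = 9.790000; V(3,+1) = 26.379506; V(3,+2) = 45.624726; V(3,+3) = 67.950799
Backward induction: V(k, j) = exp(-r*dt) * [p_u * V(k+1, j+1) + p_m * V(k+1, j) + p_d * V(k+1, j-1)]
  V(2,-2) = exp(-r*dt) * [p_u*0.000000 + p_m*0.000000 + p_d*0.000000] = 0.000000
  V(2,-1) = exp(-r*dt) * [p_u*9.790000 + p_m*0.000000 + p_d*0.000000] = 1.868009
  V(2,+0) = exp(-r*dt) * [p_u*26.379506 + p_m*9.790000 + p_d*0.000000] = 11.485457
  V(2,+1) = exp(-r*dt) * [p_u*45.624726 + p_m*26.379506 + p_d*9.790000] = 27.448820
  V(2,+2) = exp(-r*dt) * [p_u*67.950799 + p_m*45.624726 + p_d*26.379506] = 46.693454
  V(1,-1) = exp(-r*dt) * [p_u*11.485457 + p_m*1.868009 + p_d*0.000000] = 3.422615
  V(1,+0) = exp(-r*dt) * [p_u*27.448820 + p_m*11.485457 + p_d*1.868009] = 13.065990
  V(1,+1) = exp(-r*dt) * [p_u*46.693454 + p_m*27.448820 + p_d*11.485457] = 28.592651
  V(0,+0) = exp(-r*dt) * [p_u*28.592651 + p_m*13.065990 + p_d*3.422615] = 14.541529


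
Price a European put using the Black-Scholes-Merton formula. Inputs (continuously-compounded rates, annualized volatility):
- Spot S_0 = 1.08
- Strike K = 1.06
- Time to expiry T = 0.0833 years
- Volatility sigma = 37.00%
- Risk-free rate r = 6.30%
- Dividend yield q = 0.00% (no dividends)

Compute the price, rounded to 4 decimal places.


d1 = (ln(S/K) + (r - q + 0.5*sigma^2) * T) / (sigma * sqrt(T)) = 0.27757610
d2 = d1 - sigma * sqrt(T) = 0.17078767
exp(-rT) = 0.99476585; exp(-qT) = 1.00000000
P = K * exp(-rT) * N(-d2) - S_0 * exp(-qT) * N(-d1)
N(-d1) = 0.39066889; N(-d2) = 0.43219536
P = 1.0600 * 0.99476585 * 0.43219536 - 1.0800 * 1.00000000 * 0.39066889 = 0.0338

Answer: Price = 0.0338


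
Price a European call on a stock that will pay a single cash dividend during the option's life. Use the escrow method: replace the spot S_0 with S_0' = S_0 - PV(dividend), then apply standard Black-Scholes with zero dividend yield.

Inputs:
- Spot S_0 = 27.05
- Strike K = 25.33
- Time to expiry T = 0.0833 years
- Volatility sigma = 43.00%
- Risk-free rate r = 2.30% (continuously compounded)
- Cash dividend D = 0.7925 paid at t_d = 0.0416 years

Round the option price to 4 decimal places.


PV(D) = D * exp(-r * t_d) = 0.7925 * 0.99904366 = 0.79174210
S_0' = S_0 - PV(D) = 27.0500 - 0.79174210 = 26.25825790
d1 = (ln(S_0'/K) + (r + sigma^2/2)*T) / (sigma*sqrt(T)) = 0.36749423
d2 = d1 - sigma*sqrt(T) = 0.24338875
exp(-rT) = 0.99808593
N(d1) = 0.64337480; N(d2) = 0.59614787
C = S_0' * N(d1) - K * exp(-rT) * N(d2) = 26.25825790 * 0.64337480 - 25.3300 * 0.99808593 * 0.59614787 = 1.8224

Answer: Price = 1.8224


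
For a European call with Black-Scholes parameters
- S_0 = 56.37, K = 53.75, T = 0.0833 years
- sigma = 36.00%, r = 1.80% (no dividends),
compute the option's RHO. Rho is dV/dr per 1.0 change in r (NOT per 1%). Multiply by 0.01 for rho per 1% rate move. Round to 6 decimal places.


d1 = 0.5244416643; d2 = 0.4205394025
phi(d1) = 0.3476851108; exp(-qT) = 1.0000000000; exp(-rT) = 0.9985017235
N(d2) = 0.6629542744
Rho = K*T*exp(-rT)*N(d2) = 53.7500 * 0.0833 * 0.9985017235 * 0.6629542744 = 2.963848

Answer: Rho = 2.963848


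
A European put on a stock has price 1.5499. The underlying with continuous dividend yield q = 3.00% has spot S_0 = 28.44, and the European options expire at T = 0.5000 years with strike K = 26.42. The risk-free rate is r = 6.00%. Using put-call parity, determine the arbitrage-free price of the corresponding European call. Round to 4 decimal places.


Put-call parity: C - P = S_0 * exp(-qT) - K * exp(-rT).
S_0 * exp(-qT) = 28.4400 * 0.98511194 = 28.01658356
K * exp(-rT) = 26.4200 * 0.97044553 = 25.63917100
C = P + S*exp(-qT) - K*exp(-rT)
C = 1.5499 + 28.01658356 - 25.63917100 = 3.9273

Answer: Call price = 3.9273


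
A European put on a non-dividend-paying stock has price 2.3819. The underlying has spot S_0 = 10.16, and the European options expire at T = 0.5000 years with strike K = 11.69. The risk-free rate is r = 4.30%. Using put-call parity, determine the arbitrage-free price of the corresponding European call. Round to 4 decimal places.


Answer: Call price = 1.1006

Derivation:
Put-call parity: C - P = S_0 * exp(-qT) - K * exp(-rT).
S_0 * exp(-qT) = 10.1600 * 1.00000000 = 10.16000000
K * exp(-rT) = 11.6900 * 0.97872948 = 11.44134759
C = P + S*exp(-qT) - K*exp(-rT)
C = 2.3819 + 10.16000000 - 11.44134759 = 1.1006


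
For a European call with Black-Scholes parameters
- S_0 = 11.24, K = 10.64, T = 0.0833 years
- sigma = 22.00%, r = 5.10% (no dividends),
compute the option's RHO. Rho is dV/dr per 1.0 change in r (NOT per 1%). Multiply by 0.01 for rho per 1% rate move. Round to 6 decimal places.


d1 = 0.9626226445; d2 = 0.8991268179
phi(d1) = 0.2510107000; exp(-qT) = 1.0000000000; exp(-rT) = 0.9957607113
N(d2) = 0.8157074425
Rho = K*T*exp(-rT)*N(d2) = 10.6400 * 0.0833 * 0.9957607113 * 0.8157074425 = 0.719906

Answer: Rho = 0.719906


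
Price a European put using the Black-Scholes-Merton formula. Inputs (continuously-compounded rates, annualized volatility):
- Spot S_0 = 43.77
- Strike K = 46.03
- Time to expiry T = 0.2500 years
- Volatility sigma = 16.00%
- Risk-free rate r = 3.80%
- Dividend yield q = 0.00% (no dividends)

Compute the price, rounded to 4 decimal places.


d1 = (ln(S/K) + (r - q + 0.5*sigma^2) * T) / (sigma * sqrt(T)) = -0.47055883
d2 = d1 - sigma * sqrt(T) = -0.55055883
exp(-rT) = 0.99054498; exp(-qT) = 1.00000000
P = K * exp(-rT) * N(-d2) - S_0 * exp(-qT) * N(-d1)
N(-d1) = 0.68102209; N(-d2) = 0.70903193
P = 46.0300 * 0.99054498 * 0.70903193 - 43.7700 * 1.00000000 * 0.68102209 = 2.5198

Answer: Price = 2.5198


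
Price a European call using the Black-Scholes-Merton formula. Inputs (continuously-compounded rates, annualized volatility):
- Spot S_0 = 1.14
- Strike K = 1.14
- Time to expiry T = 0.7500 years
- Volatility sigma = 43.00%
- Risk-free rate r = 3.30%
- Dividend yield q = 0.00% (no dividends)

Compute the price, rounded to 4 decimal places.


d1 = (ln(S/K) + (r - q + 0.5*sigma^2) * T) / (sigma * sqrt(T)) = 0.25265788
d2 = d1 - sigma * sqrt(T) = -0.11973305
exp(-rT) = 0.97555377; exp(-qT) = 1.00000000
C = S_0 * exp(-qT) * N(d1) - K * exp(-rT) * N(d2)
N(d1) = 0.59973370; N(d2) = 0.45234731
C = 1.1400 * 1.00000000 * 0.59973370 - 1.1400 * 0.97555377 * 0.45234731 = 0.1806

Answer: Price = 0.1806


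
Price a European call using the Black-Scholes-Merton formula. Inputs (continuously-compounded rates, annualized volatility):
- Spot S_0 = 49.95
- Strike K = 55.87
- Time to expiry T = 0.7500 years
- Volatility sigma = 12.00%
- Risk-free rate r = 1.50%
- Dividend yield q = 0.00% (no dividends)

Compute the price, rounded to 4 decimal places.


Answer: Price = 0.4814

Derivation:
d1 = (ln(S/K) + (r - q + 0.5*sigma^2) * T) / (sigma * sqrt(T)) = -0.91755448
d2 = d1 - sigma * sqrt(T) = -1.02147753
exp(-rT) = 0.98881304; exp(-qT) = 1.00000000
C = S_0 * exp(-qT) * N(d1) - K * exp(-rT) * N(d2)
N(d1) = 0.17942608; N(d2) = 0.15351413
C = 49.9500 * 1.00000000 * 0.17942608 - 55.8700 * 0.98881304 * 0.15351413 = 0.4814


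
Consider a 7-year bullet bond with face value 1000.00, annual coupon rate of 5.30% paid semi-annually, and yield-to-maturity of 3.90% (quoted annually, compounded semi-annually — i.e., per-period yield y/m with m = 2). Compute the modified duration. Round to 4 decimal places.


Answer: Modified duration = 5.8746

Derivation:
Coupon per period c = face * coupon_rate / m = 26.500000
Periods per year m = 2; per-period yield y/m = 0.019500
Number of cashflows N = 14
Cashflows (t years, CF_t, discount factor 1/(1+y/m)^(m*t), PV):
  t = 0.5000: CF_t = 26.500000, DF = 0.980873, PV = 25.993134
  t = 1.0000: CF_t = 26.500000, DF = 0.962112, PV = 25.495963
  t = 1.5000: CF_t = 26.500000, DF = 0.943709, PV = 25.008301
  t = 2.0000: CF_t = 26.500000, DF = 0.925659, PV = 24.529966
  t = 2.5000: CF_t = 26.500000, DF = 0.907954, PV = 24.060781
  t = 3.0000: CF_t = 26.500000, DF = 0.890588, PV = 23.600570
  t = 3.5000: CF_t = 26.500000, DF = 0.873553, PV = 23.149161
  t = 4.0000: CF_t = 26.500000, DF = 0.856845, PV = 22.706387
  t = 4.5000: CF_t = 26.500000, DF = 0.840456, PV = 22.272081
  t = 5.0000: CF_t = 26.500000, DF = 0.824380, PV = 21.846083
  t = 5.5000: CF_t = 26.500000, DF = 0.808613, PV = 21.428232
  t = 6.0000: CF_t = 26.500000, DF = 0.793146, PV = 21.018374
  t = 6.5000: CF_t = 26.500000, DF = 0.777976, PV = 20.616355
  t = 7.0000: CF_t = 1026.500000, DF = 0.763095, PV = 783.317325
Price P = sum_t PV_t = 1085.042713
First compute Macaulay numerator sum_t t * PV_t:
  t * PV_t at t = 0.5000: 12.996567
  t * PV_t at t = 1.0000: 25.495963
  t * PV_t at t = 1.5000: 37.512451
  t * PV_t at t = 2.0000: 49.059933
  t * PV_t at t = 2.5000: 60.151953
  t * PV_t at t = 3.0000: 70.801710
  t * PV_t at t = 3.5000: 81.022065
  t * PV_t at t = 4.0000: 90.825547
  t * PV_t at t = 4.5000: 100.224366
  t * PV_t at t = 5.0000: 109.230413
  t * PV_t at t = 5.5000: 117.855277
  t * PV_t at t = 6.0000: 126.110243
  t * PV_t at t = 6.5000: 134.006307
  t * PV_t at t = 7.0000: 5483.221275
Macaulay duration D = 6498.514070 / 1085.042713 = 5.989178
Modified duration = D / (1 + y/m) = 5.989178 / (1 + 0.019500) = 5.874623


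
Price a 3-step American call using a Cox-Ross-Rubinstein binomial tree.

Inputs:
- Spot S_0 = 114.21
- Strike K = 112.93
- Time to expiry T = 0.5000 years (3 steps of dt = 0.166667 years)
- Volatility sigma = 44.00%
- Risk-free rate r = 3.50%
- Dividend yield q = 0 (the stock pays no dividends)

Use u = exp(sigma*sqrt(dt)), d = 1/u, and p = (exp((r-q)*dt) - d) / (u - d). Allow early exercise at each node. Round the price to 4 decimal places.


dt = T/N = 0.166667
u = exp(sigma*sqrt(dt)) = 1.196774; d = 1/u = 0.835580
p = (exp((r-q)*dt) - d) / (u - d) = 0.471410
Discount per step: exp(-r*dt) = 0.994184
Stock lattice S(k, i) with i counting down-moves:
  k=0: S(0,0) = 114.2100
  k=1: S(1,0) = 136.6835; S(1,1) = 95.4316
  k=2: S(2,0) = 163.5792; S(2,1) = 114.2100; S(2,2) = 79.7407
  k=3: S(3,0) = 195.7673; S(3,1) = 136.6835; S(3,2) = 95.4316; S(3,3) = 66.6297
Terminal payoffs V(N, i) = max(S_T - K, 0):
  V(3,0) = 82.837279; V(3,1) = 23.753510; V(3,2) = 0.000000; V(3,3) = 0.000000
Backward induction: V(k, i) = exp(-r*dt) * [p * V(k+1, i) + (1-p) * V(k+1, i+1)]; then take max(V_cont, immediate exercise) for American.
  V(2,0) = exp(-r*dt) * [p*82.837279 + (1-p)*23.753510] = 51.306053; exercise = 50.649213; V(2,0) = max -> 51.306053
  V(2,1) = exp(-r*dt) * [p*23.753510 + (1-p)*0.000000] = 11.132522; exercise = 1.280000; V(2,1) = max -> 11.132522
  V(2,2) = exp(-r*dt) * [p*0.000000 + (1-p)*0.000000] = 0.000000; exercise = 0.000000; V(2,2) = max -> 0.000000
  V(1,0) = exp(-r*dt) * [p*51.306053 + (1-p)*11.132522] = 29.895841; exercise = 23.753510; V(1,0) = max -> 29.895841
  V(1,1) = exp(-r*dt) * [p*11.132522 + (1-p)*0.000000] = 5.217463; exercise = 0.000000; V(1,1) = max -> 5.217463
  V(0,0) = exp(-r*dt) * [p*29.895841 + (1-p)*5.217463] = 16.753095; exercise = 1.280000; V(0,0) = max -> 16.753095

Answer: Price = V(0,0) = 16.7531


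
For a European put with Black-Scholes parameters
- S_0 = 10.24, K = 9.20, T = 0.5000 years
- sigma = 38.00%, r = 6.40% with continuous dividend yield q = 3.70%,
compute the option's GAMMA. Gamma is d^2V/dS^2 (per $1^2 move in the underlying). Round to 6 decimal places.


Answer: Gamma = 0.120077

Derivation:
d1 = 0.5831700750; d2 = 0.3144694982
phi(d1) = 0.3365588686; exp(-qT) = 0.9816700746; exp(-rT) = 0.9685065821
Gamma = exp(-qT) * phi(d1) / (S * sigma * sqrt(T)) = 0.9816700746 * 0.3365588686 / (10.2400 * 0.3800 * 0.7071067812) = 0.120077


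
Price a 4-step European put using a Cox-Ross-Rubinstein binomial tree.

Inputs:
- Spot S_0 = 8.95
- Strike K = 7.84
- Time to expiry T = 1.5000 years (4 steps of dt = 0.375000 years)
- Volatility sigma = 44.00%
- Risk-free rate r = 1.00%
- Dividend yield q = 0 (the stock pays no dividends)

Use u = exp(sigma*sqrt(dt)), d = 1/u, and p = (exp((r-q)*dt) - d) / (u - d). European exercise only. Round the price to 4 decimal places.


dt = T/N = 0.375000
u = exp(sigma*sqrt(dt)) = 1.309236; d = 1/u = 0.763804
p = (exp((r-q)*dt) - d) / (u - d) = 0.439932
Discount per step: exp(-r*dt) = 0.996257
Stock lattice S(k, i) with i counting down-moves:
  k=0: S(0,0) = 8.9500
  k=1: S(1,0) = 11.7177; S(1,1) = 6.8360
  k=2: S(2,0) = 15.3412; S(2,1) = 8.9500; S(2,2) = 5.2214
  k=3: S(3,0) = 20.0852; S(3,1) = 11.7177; S(3,2) = 6.8360; S(3,3) = 3.9881
  k=4: S(4,0) = 26.2963; S(4,1) = 15.3412; S(4,2) = 8.9500; S(4,3) = 5.2214; S(4,4) = 3.0461
Terminal payoffs V(N, i) = max(K - S_T, 0):
  V(4,0) = 0.000000; V(4,1) = 0.000000; V(4,2) = 0.000000; V(4,3) = 2.618599; V(4,4) = 4.793851
Backward induction: V(k, i) = exp(-r*dt) * [p * V(k+1, i) + (1-p) * V(k+1, i+1)].
  V(3,0) = exp(-r*dt) * [p*0.000000 + (1-p)*0.000000] = 0.000000
  V(3,1) = exp(-r*dt) * [p*0.000000 + (1-p)*0.000000] = 0.000000
  V(3,2) = exp(-r*dt) * [p*0.000000 + (1-p)*2.618599] = 1.461104
  V(3,3) = exp(-r*dt) * [p*2.618599 + (1-p)*4.793851] = 3.822527
  V(2,0) = exp(-r*dt) * [p*0.000000 + (1-p)*0.000000] = 0.000000
  V(2,1) = exp(-r*dt) * [p*0.000000 + (1-p)*1.461104] = 0.815255
  V(2,2) = exp(-r*dt) * [p*1.461104 + (1-p)*3.822527] = 2.773243
  V(1,0) = exp(-r*dt) * [p*0.000000 + (1-p)*0.815255] = 0.454889
  V(1,1) = exp(-r*dt) * [p*0.815255 + (1-p)*2.773243] = 1.904706
  V(0,0) = exp(-r*dt) * [p*0.454889 + (1-p)*1.904706] = 1.262144

Answer: Price = V(0,0) = 1.2621


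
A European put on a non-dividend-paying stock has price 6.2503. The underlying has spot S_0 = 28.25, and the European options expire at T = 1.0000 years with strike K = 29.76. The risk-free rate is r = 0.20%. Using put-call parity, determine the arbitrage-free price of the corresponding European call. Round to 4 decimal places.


Put-call parity: C - P = S_0 * exp(-qT) - K * exp(-rT).
S_0 * exp(-qT) = 28.2500 * 1.00000000 = 28.25000000
K * exp(-rT) = 29.7600 * 0.99800200 = 29.70053948
C = P + S*exp(-qT) - K*exp(-rT)
C = 6.2503 + 28.25000000 - 29.70053948 = 4.7998

Answer: Call price = 4.7998


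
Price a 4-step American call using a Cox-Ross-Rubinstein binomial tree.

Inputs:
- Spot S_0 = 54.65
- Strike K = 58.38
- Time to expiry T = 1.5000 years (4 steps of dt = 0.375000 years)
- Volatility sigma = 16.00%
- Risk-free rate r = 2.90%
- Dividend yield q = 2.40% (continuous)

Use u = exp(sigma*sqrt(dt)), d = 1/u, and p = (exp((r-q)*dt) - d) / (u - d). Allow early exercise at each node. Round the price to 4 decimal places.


dt = T/N = 0.375000
u = exp(sigma*sqrt(dt)) = 1.102940; d = 1/u = 0.906667
p = (exp((r-q)*dt) - d) / (u - d) = 0.485087
Discount per step: exp(-r*dt) = 0.989184
Stock lattice S(k, i) with i counting down-moves:
  k=0: S(0,0) = 54.6500
  k=1: S(1,0) = 60.2757; S(1,1) = 49.5494
  k=2: S(2,0) = 66.4805; S(2,1) = 54.6500; S(2,2) = 44.9248
  k=3: S(3,0) = 73.3240; S(3,1) = 60.2757; S(3,2) = 49.5494; S(3,3) = 40.7319
  k=4: S(4,0) = 80.8720; S(4,1) = 66.4805; S(4,2) = 54.6500; S(4,3) = 44.9248; S(4,4) = 36.9302
Terminal payoffs V(N, i) = max(S_T - K, 0):
  V(4,0) = 22.491993; V(4,1) = 8.100482; V(4,2) = 0.000000; V(4,3) = 0.000000; V(4,4) = 0.000000
Backward induction: V(k, i) = exp(-r*dt) * [p * V(k+1, i) + (1-p) * V(k+1, i+1)]; then take max(V_cont, immediate exercise) for American.
  V(3,0) = exp(-r*dt) * [p*22.491993 + (1-p)*8.100482] = 14.918488; exercise = 14.944001; V(3,0) = max -> 14.944001
  V(3,1) = exp(-r*dt) * [p*8.100482 + (1-p)*0.000000] = 3.886935; exercise = 1.895686; V(3,1) = max -> 3.886935
  V(3,2) = exp(-r*dt) * [p*0.000000 + (1-p)*0.000000] = 0.000000; exercise = 0.000000; V(3,2) = max -> 0.000000
  V(3,3) = exp(-r*dt) * [p*0.000000 + (1-p)*0.000000] = 0.000000; exercise = 0.000000; V(3,3) = max -> 0.000000
  V(2,0) = exp(-r*dt) * [p*14.944001 + (1-p)*3.886935] = 9.150515; exercise = 8.100482; V(2,0) = max -> 9.150515
  V(2,1) = exp(-r*dt) * [p*3.886935 + (1-p)*0.000000] = 1.865106; exercise = 0.000000; V(2,1) = max -> 1.865106
  V(2,2) = exp(-r*dt) * [p*0.000000 + (1-p)*0.000000] = 0.000000; exercise = 0.000000; V(2,2) = max -> 0.000000
  V(1,0) = exp(-r*dt) * [p*9.150515 + (1-p)*1.865106] = 5.340763; exercise = 1.895686; V(1,0) = max -> 5.340763
  V(1,1) = exp(-r*dt) * [p*1.865106 + (1-p)*0.000000] = 0.894953; exercise = 0.000000; V(1,1) = max -> 0.894953
  V(0,0) = exp(-r*dt) * [p*5.340763 + (1-p)*0.894953] = 3.018550; exercise = 0.000000; V(0,0) = max -> 3.018550

Answer: Price = V(0,0) = 3.0186


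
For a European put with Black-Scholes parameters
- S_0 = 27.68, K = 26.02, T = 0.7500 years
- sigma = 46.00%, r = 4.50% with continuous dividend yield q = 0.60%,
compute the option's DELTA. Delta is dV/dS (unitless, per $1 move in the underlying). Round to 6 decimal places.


Answer: Delta = -0.332878

Derivation:
d1 = 0.4278533434; d2 = 0.0294816577
phi(d1) = 0.3640486469; exp(-qT) = 0.9955101098; exp(-rT) = 0.9668131777
N(-d1) = 0.3343789487
Delta = -exp(-qT) * N(-d1) = -0.9955101098 * 0.3343789487 = -0.332878


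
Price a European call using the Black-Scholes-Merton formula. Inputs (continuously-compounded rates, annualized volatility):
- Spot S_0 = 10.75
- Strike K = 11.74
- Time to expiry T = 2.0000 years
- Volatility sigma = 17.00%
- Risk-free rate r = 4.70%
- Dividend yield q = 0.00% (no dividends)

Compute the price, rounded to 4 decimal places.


Answer: Price = 1.0575

Derivation:
d1 = (ln(S/K) + (r - q + 0.5*sigma^2) * T) / (sigma * sqrt(T)) = 0.14476531
d2 = d1 - sigma * sqrt(T) = -0.09565100
exp(-rT) = 0.91028276; exp(-qT) = 1.00000000
C = S_0 * exp(-qT) * N(d1) - K * exp(-rT) * N(d2)
N(d1) = 0.55755191; N(d2) = 0.46189888
C = 10.7500 * 1.00000000 * 0.55755191 - 11.7400 * 0.91028276 * 0.46189888 = 1.0575


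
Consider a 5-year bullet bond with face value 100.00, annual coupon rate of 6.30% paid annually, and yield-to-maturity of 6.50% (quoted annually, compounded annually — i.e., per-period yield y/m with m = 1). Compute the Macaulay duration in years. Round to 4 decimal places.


Coupon per period c = face * coupon_rate / m = 6.300000
Periods per year m = 1; per-period yield y/m = 0.065000
Number of cashflows N = 5
Cashflows (t years, CF_t, discount factor 1/(1+y/m)^(m*t), PV):
  t = 1.0000: CF_t = 6.300000, DF = 0.938967, PV = 5.915493
  t = 2.0000: CF_t = 6.300000, DF = 0.881659, PV = 5.554453
  t = 3.0000: CF_t = 6.300000, DF = 0.827849, PV = 5.215449
  t = 4.0000: CF_t = 6.300000, DF = 0.777323, PV = 4.897135
  t = 5.0000: CF_t = 106.300000, DF = 0.729881, PV = 77.586333
Price P = sum_t PV_t = 99.168864
Macaulay numerator sum_t t * PV_t:
  t * PV_t at t = 1.0000: 5.915493
  t * PV_t at t = 2.0000: 11.108907
  t * PV_t at t = 3.0000: 15.646348
  t * PV_t at t = 4.0000: 19.588542
  t * PV_t at t = 5.0000: 387.931665
Macaulay duration D = (sum_t t * PV_t) / P = 440.190954 / 99.168864 = 4.438802

Answer: Macaulay duration = 4.4388 years


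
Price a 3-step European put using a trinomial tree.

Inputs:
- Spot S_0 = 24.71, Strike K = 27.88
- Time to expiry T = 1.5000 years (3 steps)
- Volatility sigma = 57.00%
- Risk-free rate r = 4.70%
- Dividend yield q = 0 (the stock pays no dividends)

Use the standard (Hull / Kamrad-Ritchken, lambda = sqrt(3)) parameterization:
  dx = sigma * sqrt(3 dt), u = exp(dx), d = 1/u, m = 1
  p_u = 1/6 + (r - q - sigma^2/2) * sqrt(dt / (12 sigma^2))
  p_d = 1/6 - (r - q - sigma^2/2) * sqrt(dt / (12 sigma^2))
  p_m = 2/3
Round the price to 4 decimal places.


dt = T/N = 0.500000; dx = sigma*sqrt(3*dt) = 0.698105
u = exp(dx) = 2.009939; d = 1/u = 0.497527
p_u = 0.125323, p_m = 0.666667, p_d = 0.208011
Discount per step: exp(-r*dt) = 0.976774
Stock lattice S(k, j) with j the centered position index:
  k=0: S(0,+0) = 24.7100
  k=1: S(1,-1) = 12.2939; S(1,+0) = 24.7100; S(1,+1) = 49.6656
  k=2: S(2,-2) = 6.1166; S(2,-1) = 12.2939; S(2,+0) = 24.7100; S(2,+1) = 49.6656; S(2,+2) = 99.8249
  k=3: S(3,-3) = 3.0432; S(3,-2) = 6.1166; S(3,-1) = 12.2939; S(3,+0) = 24.7100; S(3,+1) = 49.6656; S(3,+2) = 99.8249; S(3,+3) = 200.6419
Terminal payoffs V(N, j) = max(K - S_T, 0):
  V(3,-3) = 24.836847; V(3,-2) = 21.763446; V(3,-1) = 15.586097; V(3,+0) = 3.170000; V(3,+1) = 0.000000; V(3,+2) = 0.000000; V(3,+3) = 0.000000
Backward induction: V(k, j) = exp(-r*dt) * [p_u * V(k+1, j+1) + p_m * V(k+1, j) + p_d * V(k+1, j-1)]
  V(2,-2) = exp(-r*dt) * [p_u*15.586097 + p_m*21.763446 + p_d*24.836847] = 21.126239
  V(2,-1) = exp(-r*dt) * [p_u*3.170000 + p_m*15.586097 + p_d*21.763446] = 14.959327
  V(2,+0) = exp(-r*dt) * [p_u*0.000000 + p_m*3.170000 + p_d*15.586097] = 5.231024
  V(2,+1) = exp(-r*dt) * [p_u*0.000000 + p_m*0.000000 + p_d*3.170000] = 0.644079
  V(2,+2) = exp(-r*dt) * [p_u*0.000000 + p_m*0.000000 + p_d*0.000000] = 0.000000
  V(1,-1) = exp(-r*dt) * [p_u*5.231024 + p_m*14.959327 + p_d*21.126239] = 14.674012
  V(1,+0) = exp(-r*dt) * [p_u*0.644079 + p_m*5.231024 + p_d*14.959327] = 6.524624
  V(1,+1) = exp(-r*dt) * [p_u*0.000000 + p_m*0.644079 + p_d*5.231024] = 1.482250
  V(0,+0) = exp(-r*dt) * [p_u*1.482250 + p_m*6.524624 + p_d*14.674012] = 7.411625

Answer: Price = V(0,0) = 7.4116


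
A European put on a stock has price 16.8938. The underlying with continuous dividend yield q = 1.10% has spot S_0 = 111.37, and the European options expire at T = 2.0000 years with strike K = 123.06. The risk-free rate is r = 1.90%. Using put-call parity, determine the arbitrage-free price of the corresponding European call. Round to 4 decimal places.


Put-call parity: C - P = S_0 * exp(-qT) - K * exp(-rT).
S_0 * exp(-qT) = 111.3700 * 0.97824024 = 108.94661498
K * exp(-rT) = 123.0600 * 0.96271294 = 118.47145451
C = P + S*exp(-qT) - K*exp(-rT)
C = 16.8938 + 108.94661498 - 118.47145451 = 7.3690

Answer: Call price = 7.3690


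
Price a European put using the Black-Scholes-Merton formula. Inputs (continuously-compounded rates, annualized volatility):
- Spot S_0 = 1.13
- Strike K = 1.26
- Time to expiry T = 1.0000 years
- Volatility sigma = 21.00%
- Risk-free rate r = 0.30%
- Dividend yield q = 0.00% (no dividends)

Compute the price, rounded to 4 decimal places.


d1 = (ln(S/K) + (r - q + 0.5*sigma^2) * T) / (sigma * sqrt(T)) = -0.39925756
d2 = d1 - sigma * sqrt(T) = -0.60925756
exp(-rT) = 0.99700450; exp(-qT) = 1.00000000
P = K * exp(-rT) * N(-d2) - S_0 * exp(-qT) * N(-d1)
N(-d1) = 0.65514828; N(-d2) = 0.72882313
P = 1.2600 * 0.99700450 * 0.72882313 - 1.1300 * 1.00000000 * 0.65514828 = 0.1752

Answer: Price = 0.1752


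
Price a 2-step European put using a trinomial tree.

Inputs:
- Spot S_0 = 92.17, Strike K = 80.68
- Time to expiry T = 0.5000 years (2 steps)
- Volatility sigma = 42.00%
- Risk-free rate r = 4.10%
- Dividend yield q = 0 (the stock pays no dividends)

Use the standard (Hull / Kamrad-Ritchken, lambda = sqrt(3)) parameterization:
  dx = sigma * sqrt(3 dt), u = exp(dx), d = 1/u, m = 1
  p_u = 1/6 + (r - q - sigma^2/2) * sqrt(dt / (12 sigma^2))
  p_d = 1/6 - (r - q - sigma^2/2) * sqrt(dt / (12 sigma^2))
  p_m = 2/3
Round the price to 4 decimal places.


Answer: Price = V(0,0) = 5.1539

Derivation:
dt = T/N = 0.250000; dx = sigma*sqrt(3*dt) = 0.363731
u = exp(dx) = 1.438687; d = 1/u = 0.695078
p_u = 0.150446, p_m = 0.666667, p_d = 0.182887
Discount per step: exp(-r*dt) = 0.989802
Stock lattice S(k, j) with j the centered position index:
  k=0: S(0,+0) = 92.1700
  k=1: S(1,-1) = 64.0654; S(1,+0) = 92.1700; S(1,+1) = 132.6038
  k=2: S(2,-2) = 44.5305; S(2,-1) = 64.0654; S(2,+0) = 92.1700; S(2,+1) = 132.6038; S(2,+2) = 190.7753
Terminal payoffs V(N, j) = max(K - S_T, 0):
  V(2,-2) = 36.149544; V(2,-1) = 16.614626; V(2,+0) = 0.000000; V(2,+1) = 0.000000; V(2,+2) = 0.000000
Backward induction: V(k, j) = exp(-r*dt) * [p_u * V(k+1, j+1) + p_m * V(k+1, j) + p_d * V(k+1, j-1)]
  V(1,-1) = exp(-r*dt) * [p_u*0.000000 + p_m*16.614626 + p_d*36.149544] = 17.507343
  V(1,+0) = exp(-r*dt) * [p_u*0.000000 + p_m*0.000000 + p_d*16.614626] = 3.007620
  V(1,+1) = exp(-r*dt) * [p_u*0.000000 + p_m*0.000000 + p_d*0.000000] = 0.000000
  V(0,+0) = exp(-r*dt) * [p_u*0.000000 + p_m*3.007620 + p_d*17.507343] = 5.153855


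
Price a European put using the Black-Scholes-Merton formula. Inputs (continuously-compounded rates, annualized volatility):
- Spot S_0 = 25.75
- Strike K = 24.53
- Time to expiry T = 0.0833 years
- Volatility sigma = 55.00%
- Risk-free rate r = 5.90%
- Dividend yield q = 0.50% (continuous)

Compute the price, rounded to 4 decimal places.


d1 = (ln(S/K) + (r - q + 0.5*sigma^2) * T) / (sigma * sqrt(T)) = 0.41347658
d2 = d1 - sigma * sqrt(T) = 0.25473702
exp(-rT) = 0.99509736; exp(-qT) = 0.99958359
P = K * exp(-rT) * N(-d2) - S_0 * exp(-qT) * N(-d1)
N(-d1) = 0.33962874; N(-d2) = 0.39946311
P = 24.5300 * 0.99509736 * 0.39946311 - 25.7500 * 0.99958359 * 0.33962874 = 1.0090

Answer: Price = 1.0090


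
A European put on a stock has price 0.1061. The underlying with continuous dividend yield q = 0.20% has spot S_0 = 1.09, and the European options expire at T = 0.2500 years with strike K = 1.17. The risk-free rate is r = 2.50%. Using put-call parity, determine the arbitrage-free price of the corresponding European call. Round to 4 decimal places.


Answer: Call price = 0.0328

Derivation:
Put-call parity: C - P = S_0 * exp(-qT) - K * exp(-rT).
S_0 * exp(-qT) = 1.0900 * 0.99950012 = 1.08945514
K * exp(-rT) = 1.1700 * 0.99376949 = 1.16271030
C = P + S*exp(-qT) - K*exp(-rT)
C = 0.1061 + 1.08945514 - 1.16271030 = 0.0328


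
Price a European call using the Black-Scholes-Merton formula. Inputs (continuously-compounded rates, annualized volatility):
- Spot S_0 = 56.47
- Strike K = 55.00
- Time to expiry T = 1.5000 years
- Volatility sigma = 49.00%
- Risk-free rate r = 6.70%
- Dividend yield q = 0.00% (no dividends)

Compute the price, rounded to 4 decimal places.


d1 = (ln(S/K) + (r - q + 0.5*sigma^2) * T) / (sigma * sqrt(T)) = 0.51147902
d2 = d1 - sigma * sqrt(T) = -0.08864597
exp(-rT) = 0.90438511; exp(-qT) = 1.00000000
C = S_0 * exp(-qT) * N(d1) - K * exp(-rT) * N(d2)
N(d1) = 0.69549216; N(d2) = 0.46468164
C = 56.4700 * 1.00000000 * 0.69549216 - 55.0000 * 0.90438511 * 0.46468164 = 16.1606

Answer: Price = 16.1606


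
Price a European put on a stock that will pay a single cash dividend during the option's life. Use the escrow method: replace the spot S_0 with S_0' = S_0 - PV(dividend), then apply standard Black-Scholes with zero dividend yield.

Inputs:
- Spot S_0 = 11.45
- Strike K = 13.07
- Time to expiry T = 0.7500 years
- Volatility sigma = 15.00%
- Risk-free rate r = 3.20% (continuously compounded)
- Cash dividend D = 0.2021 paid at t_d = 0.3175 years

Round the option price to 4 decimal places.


PV(D) = D * exp(-r * t_d) = 0.2021 * 0.98989144 = 0.20005706
S_0' = S_0 - PV(D) = 11.4500 - 0.20005706 = 11.24994294
d1 = (ln(S_0'/K) + (r + sigma^2/2)*T) / (sigma*sqrt(T)) = -0.90466146
d2 = d1 - sigma*sqrt(T) = -1.03456527
exp(-rT) = 0.97628571
N(-d1) = 0.81717762; N(-d2) = 0.84956401
P = K * exp(-rT) * N(-d2) - S_0' * N(-d1) = 13.0700 * 0.97628571 * 0.84956401 - 11.24994294 * 0.81717762 = 1.6473

Answer: Price = 1.6473


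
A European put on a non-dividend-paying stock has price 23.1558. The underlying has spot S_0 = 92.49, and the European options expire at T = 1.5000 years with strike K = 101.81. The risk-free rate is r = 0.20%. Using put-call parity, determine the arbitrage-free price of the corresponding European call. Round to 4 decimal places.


Answer: Call price = 14.1408

Derivation:
Put-call parity: C - P = S_0 * exp(-qT) - K * exp(-rT).
S_0 * exp(-qT) = 92.4900 * 1.00000000 = 92.49000000
K * exp(-rT) = 101.8100 * 0.99700450 = 101.50502769
C = P + S*exp(-qT) - K*exp(-rT)
C = 23.1558 + 92.49000000 - 101.50502769 = 14.1408


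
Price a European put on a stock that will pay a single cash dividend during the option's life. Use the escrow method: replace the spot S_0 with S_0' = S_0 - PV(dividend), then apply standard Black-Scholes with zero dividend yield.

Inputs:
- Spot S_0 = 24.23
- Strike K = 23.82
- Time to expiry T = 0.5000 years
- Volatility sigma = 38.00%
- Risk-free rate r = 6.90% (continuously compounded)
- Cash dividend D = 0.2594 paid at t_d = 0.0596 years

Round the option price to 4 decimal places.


Answer: Price = 2.0597

Derivation:
PV(D) = D * exp(-r * t_d) = 0.2594 * 0.99589604 = 0.25833543
S_0' = S_0 - PV(D) = 24.2300 - 0.25833543 = 23.97166457
d1 = (ln(S_0'/K) + (r + sigma^2/2)*T) / (sigma*sqrt(T)) = 0.28636681
d2 = d1 - sigma*sqrt(T) = 0.01766623
exp(-rT) = 0.96608834
N(-d1) = 0.38729860; N(-d2) = 0.49295256
P = K * exp(-rT) * N(-d2) - S_0' * N(-d1) = 23.8200 * 0.96608834 * 0.49295256 - 23.97166457 * 0.38729860 = 2.0597


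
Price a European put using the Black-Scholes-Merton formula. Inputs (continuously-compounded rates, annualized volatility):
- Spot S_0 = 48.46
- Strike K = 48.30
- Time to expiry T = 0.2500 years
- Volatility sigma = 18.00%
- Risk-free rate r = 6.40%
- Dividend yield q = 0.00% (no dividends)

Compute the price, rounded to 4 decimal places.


d1 = (ln(S/K) + (r - q + 0.5*sigma^2) * T) / (sigma * sqrt(T)) = 0.25952394
d2 = d1 - sigma * sqrt(T) = 0.16952394
exp(-rT) = 0.98412732; exp(-qT) = 1.00000000
P = K * exp(-rT) * N(-d2) - S_0 * exp(-qT) * N(-d1)
N(-d1) = 0.39761551; N(-d2) = 0.43269227
P = 48.3000 * 0.98412732 * 0.43269227 - 48.4600 * 1.00000000 * 0.39761551 = 1.2989

Answer: Price = 1.2989


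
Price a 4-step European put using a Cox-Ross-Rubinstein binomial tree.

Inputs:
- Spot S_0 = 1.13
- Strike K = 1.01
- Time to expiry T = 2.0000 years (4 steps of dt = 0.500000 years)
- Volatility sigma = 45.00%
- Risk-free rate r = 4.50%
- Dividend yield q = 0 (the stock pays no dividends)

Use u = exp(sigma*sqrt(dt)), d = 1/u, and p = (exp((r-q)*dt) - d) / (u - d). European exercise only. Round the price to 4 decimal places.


Answer: Price = V(0,0) = 0.1659

Derivation:
dt = T/N = 0.500000
u = exp(sigma*sqrt(dt)) = 1.374648; d = 1/u = 0.727459
p = (exp((r-q)*dt) - d) / (u - d) = 0.456275
Discount per step: exp(-r*dt) = 0.977751
Stock lattice S(k, i) with i counting down-moves:
  k=0: S(0,0) = 1.1300
  k=1: S(1,0) = 1.5534; S(1,1) = 0.8220
  k=2: S(2,0) = 2.1353; S(2,1) = 1.1300; S(2,2) = 0.5980
  k=3: S(3,0) = 2.9353; S(3,1) = 1.5534; S(3,2) = 0.8220; S(3,3) = 0.4350
  k=4: S(4,0) = 4.0350; S(4,1) = 2.1353; S(4,2) = 1.1300; S(4,3) = 0.5980; S(4,4) = 0.3165
Terminal payoffs V(N, i) = max(K - S_T, 0):
  V(4,0) = 0.000000; V(4,1) = 0.000000; V(4,2) = 0.000000; V(4,3) = 0.412008; V(4,4) = 0.693545
Backward induction: V(k, i) = exp(-r*dt) * [p * V(k+1, i) + (1-p) * V(k+1, i+1)].
  V(3,0) = exp(-r*dt) * [p*0.000000 + (1-p)*0.000000] = 0.000000
  V(3,1) = exp(-r*dt) * [p*0.000000 + (1-p)*0.000000] = 0.000000
  V(3,2) = exp(-r*dt) * [p*0.000000 + (1-p)*0.412008] = 0.219035
  V(3,3) = exp(-r*dt) * [p*0.412008 + (1-p)*0.693545] = 0.552515
  V(2,0) = exp(-r*dt) * [p*0.000000 + (1-p)*0.000000] = 0.000000
  V(2,1) = exp(-r*dt) * [p*0.000000 + (1-p)*0.219035] = 0.116445
  V(2,2) = exp(-r*dt) * [p*0.219035 + (1-p)*0.552515] = 0.391449
  V(1,0) = exp(-r*dt) * [p*0.000000 + (1-p)*0.116445] = 0.061906
  V(1,1) = exp(-r*dt) * [p*0.116445 + (1-p)*0.391449] = 0.260054
  V(0,0) = exp(-r*dt) * [p*0.061906 + (1-p)*0.260054] = 0.165870


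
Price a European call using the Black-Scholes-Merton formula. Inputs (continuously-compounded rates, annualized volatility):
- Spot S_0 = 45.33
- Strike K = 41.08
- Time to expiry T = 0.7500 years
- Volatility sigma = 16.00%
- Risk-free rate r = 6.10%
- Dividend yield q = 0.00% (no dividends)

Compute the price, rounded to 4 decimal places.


d1 = (ln(S/K) + (r - q + 0.5*sigma^2) * T) / (sigma * sqrt(T)) = 1.10993915
d2 = d1 - sigma * sqrt(T) = 0.97137508
exp(-rT) = 0.95528075; exp(-qT) = 1.00000000
C = S_0 * exp(-qT) * N(d1) - K * exp(-rT) * N(d2)
N(d1) = 0.86648738; N(d2) = 0.83431923
C = 45.3300 * 1.00000000 * 0.86648738 - 41.0800 * 0.95528075 * 0.83431923 = 6.5367

Answer: Price = 6.5367


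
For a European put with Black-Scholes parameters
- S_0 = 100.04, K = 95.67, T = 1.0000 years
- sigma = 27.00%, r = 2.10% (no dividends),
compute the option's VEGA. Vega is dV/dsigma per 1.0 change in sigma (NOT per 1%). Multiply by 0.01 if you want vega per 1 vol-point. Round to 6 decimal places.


d1 = 0.3782049493; d2 = 0.1082049493
phi(d1) = 0.3714065386; exp(-qT) = 1.0000000000; exp(-rT) = 0.9792189646
Vega = S * exp(-qT) * phi(d1) * sqrt(T) = 100.0400 * 1.0000000000 * 0.3714065386 * 1.0000000000 = 37.155510

Answer: Vega = 37.155510
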